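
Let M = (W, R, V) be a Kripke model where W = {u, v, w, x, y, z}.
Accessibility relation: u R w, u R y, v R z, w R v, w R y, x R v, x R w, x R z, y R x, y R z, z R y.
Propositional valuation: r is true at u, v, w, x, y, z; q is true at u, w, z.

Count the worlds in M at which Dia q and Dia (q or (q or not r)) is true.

4

Recall that Dia ψ holds at a world iff ψ holds at some accessible world.
Let φ = Dia q and Dia (q or (q or not r)). Evaluate φ at each world:
  u (successors {w, y}): φ is true.
  v (successors {z}): φ is true.
  w (successors {v, y}): φ is false.
  x (successors {v, w, z}): φ is true.
  y (successors {x, z}): φ is true.
  z (successors {y}): φ is false.
For instance, at z:
  At z: Dia q is false, Dia (q or (q or not r)) is false, so Dia q and Dia (q or (q or not r)) is false.
    At z: Dia q requires q at some successor in {y}.
      At y: q is false.
    So Dia q is false at z.
    At z: Dia (q or (q or not r)) requires q or (q or not r) at some successor in {y}.
      At y: q or (q or not r) is false.
    So Dia (q or (q or not r)) is false at z.
Satisfying worlds: {u, v, x, y}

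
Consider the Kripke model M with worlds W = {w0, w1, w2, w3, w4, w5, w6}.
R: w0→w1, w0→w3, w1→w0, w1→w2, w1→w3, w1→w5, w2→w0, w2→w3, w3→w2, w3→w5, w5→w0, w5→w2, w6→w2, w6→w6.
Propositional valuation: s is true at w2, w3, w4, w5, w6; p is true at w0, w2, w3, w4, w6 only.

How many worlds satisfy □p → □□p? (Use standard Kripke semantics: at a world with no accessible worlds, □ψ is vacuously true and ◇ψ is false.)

Let φ = □p → □□p. Evaluate φ at each world:
  w0 (successors {w1, w3}): φ is true.
  w1 (successors {w0, w2, w3, w5}): φ is true.
  w2 (successors {w0, w3}): φ is false.
  w3 (successors {w2, w5}): φ is true.
  w4 (successors ∅): φ is true.
  w5 (successors {w0, w2}): φ is false.
  w6 (successors {w2, w6}): φ is true.
For instance, at w1:
  At w1: □p is false, □□p is false, so □p → □□p is true.
    At w1: □p requires p at every successor {w0, w2, w3, w5}.
      p fails at w5, so □p is false at w1.
    At w1: □□p requires □p at every successor {w0, w2, w3, w5}.
      □p fails at w0, so □□p is false at w1.
Satisfying worlds: {w0, w1, w3, w4, w6}

5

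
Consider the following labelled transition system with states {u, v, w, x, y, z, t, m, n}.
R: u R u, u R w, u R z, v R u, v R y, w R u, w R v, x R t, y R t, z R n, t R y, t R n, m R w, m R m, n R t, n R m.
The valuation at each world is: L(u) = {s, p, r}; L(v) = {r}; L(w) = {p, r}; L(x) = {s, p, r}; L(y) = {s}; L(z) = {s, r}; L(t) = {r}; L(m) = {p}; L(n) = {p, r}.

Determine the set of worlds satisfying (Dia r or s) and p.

Let φ = (Dia r or s) and p. Evaluate φ at each world:
  u (successors {u, w, z}): φ is true.
  v (successors {u, y}): φ is false.
  w (successors {u, v}): φ is true.
  x (successors {t}): φ is true.
  y (successors {t}): φ is false.
  z (successors {n}): φ is false.
  t (successors {y, n}): φ is false.
  m (successors {w, m}): φ is true.
  n (successors {t, m}): φ is true.
For instance, at n:
  At n: Dia r or s is true, p is true, so (Dia r or s) and p is true.
    At n: Dia r is true, s is false, so Dia r or s is true.
      At n: Dia r requires r at some successor in {t, m}.
        r holds at t, so Dia r is true at n.
Satisfying worlds: {u, w, x, m, n}

u, w, x, m, n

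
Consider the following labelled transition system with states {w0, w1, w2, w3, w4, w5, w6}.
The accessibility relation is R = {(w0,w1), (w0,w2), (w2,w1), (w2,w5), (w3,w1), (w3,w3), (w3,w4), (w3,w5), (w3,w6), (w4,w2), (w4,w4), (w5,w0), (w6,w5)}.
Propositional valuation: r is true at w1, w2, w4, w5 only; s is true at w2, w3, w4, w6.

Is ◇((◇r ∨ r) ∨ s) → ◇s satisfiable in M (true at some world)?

Yes

Let φ = ◇((◇r ∨ r) ∨ s) → ◇s. Evaluate φ at each world:
  w0 (successors {w1, w2}): φ is true.
  w1 (successors ∅): φ is true.
  w2 (successors {w1, w5}): φ is false.
  w3 (successors {w1, w3, w4, w5, w6}): φ is true.
  w4 (successors {w2, w4}): φ is true.
  w5 (successors {w0}): φ is false.
  w6 (successors {w5}): φ is false.
Detail at w0 (witness):
  At w0: ◇((◇r ∨ r) ∨ s) is true, ◇s is true, so ◇((◇r ∨ r) ∨ s) → ◇s is true.
    At w0: ◇((◇r ∨ r) ∨ s) requires (◇r ∨ r) ∨ s at some successor in {w1, w2}.
      (◇r ∨ r) ∨ s holds at w1, so ◇((◇r ∨ r) ∨ s) is true at w0.
    At w0: ◇s requires s at some successor in {w1, w2}.
      s holds at w2, so ◇s is true at w0.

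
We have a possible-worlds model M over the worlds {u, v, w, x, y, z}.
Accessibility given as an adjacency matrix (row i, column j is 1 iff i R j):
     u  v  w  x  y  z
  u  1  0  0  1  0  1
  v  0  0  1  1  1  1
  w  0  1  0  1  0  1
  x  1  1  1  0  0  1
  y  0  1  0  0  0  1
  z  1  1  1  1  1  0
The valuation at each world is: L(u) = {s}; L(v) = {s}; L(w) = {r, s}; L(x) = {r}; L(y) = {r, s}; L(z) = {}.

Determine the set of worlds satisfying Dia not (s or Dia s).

none

Let φ = Dia not (s or Dia s). Evaluate φ at each world:
  u (successors {u, x, z}): φ is false.
  v (successors {w, x, y, z}): φ is false.
  w (successors {v, x, z}): φ is false.
  x (successors {u, v, w, z}): φ is false.
  y (successors {v, z}): φ is false.
  z (successors {u, v, w, x, y}): φ is false.
For instance, at w:
  At w: Dia not (s or Dia s) requires not (s or Dia s) at some successor in {v, x, z}.
    At v: not (s or Dia s) is false.
    At x: not (s or Dia s) is false.
    At z: not (s or Dia s) is false.
  So Dia not (s or Dia s) is false at w.
Satisfying worlds: none.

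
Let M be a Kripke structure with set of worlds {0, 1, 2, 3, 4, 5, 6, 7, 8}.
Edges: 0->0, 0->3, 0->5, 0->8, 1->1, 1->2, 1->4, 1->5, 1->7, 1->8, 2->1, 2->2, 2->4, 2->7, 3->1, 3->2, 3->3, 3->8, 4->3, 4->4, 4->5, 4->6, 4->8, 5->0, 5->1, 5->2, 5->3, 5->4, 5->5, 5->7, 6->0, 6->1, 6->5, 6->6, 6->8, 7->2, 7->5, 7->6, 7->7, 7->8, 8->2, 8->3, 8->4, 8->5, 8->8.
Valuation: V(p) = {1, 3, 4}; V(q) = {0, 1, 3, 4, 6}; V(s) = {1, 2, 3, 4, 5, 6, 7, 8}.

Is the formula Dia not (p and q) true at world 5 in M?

Yes

At 5: Dia not (p and q) requires not (p and q) at some successor in {0, 1, 2, 3, 4, 5, 7}.
  not (p and q) holds at 0, so Dia not (p and q) is true at 5.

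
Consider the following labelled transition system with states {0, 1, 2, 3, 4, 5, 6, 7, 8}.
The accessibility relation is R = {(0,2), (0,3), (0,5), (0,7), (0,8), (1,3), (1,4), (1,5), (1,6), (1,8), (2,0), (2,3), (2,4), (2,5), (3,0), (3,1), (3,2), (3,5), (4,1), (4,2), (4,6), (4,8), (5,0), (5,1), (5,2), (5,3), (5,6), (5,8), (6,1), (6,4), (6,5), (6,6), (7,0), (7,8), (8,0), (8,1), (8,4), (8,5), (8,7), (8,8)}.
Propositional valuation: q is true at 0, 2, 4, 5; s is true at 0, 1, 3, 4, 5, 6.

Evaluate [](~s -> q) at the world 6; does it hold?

Yes

At 6: [](~s -> q) requires ~s -> q at every successor {1, 4, 5, 6}.
  At 1: ~s -> q is true.
  At 4: ~s -> q is true.
  At 5: ~s -> q is true.
  At 6: ~s -> q is true.
So [](~s -> q) is true at 6.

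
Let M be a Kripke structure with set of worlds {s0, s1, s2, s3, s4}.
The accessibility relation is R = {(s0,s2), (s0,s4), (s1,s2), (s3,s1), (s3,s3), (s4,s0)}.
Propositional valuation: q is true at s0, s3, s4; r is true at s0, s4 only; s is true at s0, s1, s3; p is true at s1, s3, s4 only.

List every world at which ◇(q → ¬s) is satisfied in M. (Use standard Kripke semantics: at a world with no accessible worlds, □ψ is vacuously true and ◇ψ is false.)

Let φ = ◇(q → ¬s). Evaluate φ at each world:
  s0 (successors {s2, s4}): φ is true.
  s1 (successors {s2}): φ is true.
  s2 (successors ∅): φ is false.
  s3 (successors {s1, s3}): φ is true.
  s4 (successors {s0}): φ is false.
For instance, at s1:
  At s1: ◇(q → ¬s) requires q → ¬s at some successor in {s2}.
    q → ¬s holds at s2, so ◇(q → ¬s) is true at s1.
Satisfying worlds: {s0, s1, s3}

s0, s1, s3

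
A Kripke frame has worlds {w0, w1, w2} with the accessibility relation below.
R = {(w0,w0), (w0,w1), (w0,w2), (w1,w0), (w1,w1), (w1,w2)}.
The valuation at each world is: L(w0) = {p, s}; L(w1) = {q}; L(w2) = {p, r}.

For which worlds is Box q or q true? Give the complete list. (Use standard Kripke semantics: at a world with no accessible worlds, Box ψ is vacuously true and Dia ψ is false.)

w1, w2

Let φ = Box q or q. Evaluate φ at each world:
  w0 (successors {w0, w1, w2}): φ is false.
  w1 (successors {w0, w1, w2}): φ is true.
  w2 (successors ∅): φ is true.
For instance, at w1:
  At w1: Box q is false, q is true, so Box q or q is true.
    At w1: Box q requires q at every successor {w0, w1, w2}.
      q fails at w0, so Box q is false at w1.
Satisfying worlds: {w1, w2}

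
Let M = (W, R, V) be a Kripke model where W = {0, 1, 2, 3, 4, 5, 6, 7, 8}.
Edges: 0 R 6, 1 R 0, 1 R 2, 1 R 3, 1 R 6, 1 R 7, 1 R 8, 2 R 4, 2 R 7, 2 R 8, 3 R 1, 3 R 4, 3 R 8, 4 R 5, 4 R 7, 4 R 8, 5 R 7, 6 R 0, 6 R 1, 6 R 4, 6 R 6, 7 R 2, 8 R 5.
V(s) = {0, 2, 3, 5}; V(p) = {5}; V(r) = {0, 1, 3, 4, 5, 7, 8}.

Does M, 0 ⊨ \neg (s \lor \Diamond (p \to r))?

No

At 0: s \lor \Diamond (p \to r) is true, so \neg (s \lor \Diamond (p \to r)) is false.
  At 0: s is true, \Diamond (p \to r) is true, so s \lor \Diamond (p \to r) is true.
    At 0: \Diamond (p \to r) requires p \to r at some successor in {6}.
      p \to r holds at 6, so \Diamond (p \to r) is true at 0.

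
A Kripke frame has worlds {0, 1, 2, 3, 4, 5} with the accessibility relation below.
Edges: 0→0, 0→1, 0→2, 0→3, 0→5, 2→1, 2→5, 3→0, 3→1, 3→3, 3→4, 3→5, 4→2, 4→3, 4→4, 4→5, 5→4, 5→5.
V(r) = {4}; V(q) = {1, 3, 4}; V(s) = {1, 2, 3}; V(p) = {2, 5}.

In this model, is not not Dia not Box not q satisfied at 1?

No

At 1: not Dia not Box not q is true, so not not Dia not Box not q is false.
  At 1: Dia not Box not q is false, so not Dia not Box not q is true.
    At 1: no accessible worlds, so Dia not Box not q is false.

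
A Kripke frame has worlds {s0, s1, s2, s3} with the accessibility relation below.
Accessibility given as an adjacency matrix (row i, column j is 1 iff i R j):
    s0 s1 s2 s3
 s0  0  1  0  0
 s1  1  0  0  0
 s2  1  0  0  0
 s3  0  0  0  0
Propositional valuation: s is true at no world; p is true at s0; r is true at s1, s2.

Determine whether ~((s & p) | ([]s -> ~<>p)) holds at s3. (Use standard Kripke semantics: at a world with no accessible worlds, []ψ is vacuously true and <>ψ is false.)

No

At s3: (s & p) | ([]s -> ~<>p) is true, so ~((s & p) | ([]s -> ~<>p)) is false.
  At s3: s & p is false, []s -> ~<>p is true, so (s & p) | ([]s -> ~<>p) is true.
    At s3: []s is true, ~<>p is true, so []s -> ~<>p is true.
      At s3: no accessible worlds, so []s holds vacuously.
      At s3: <>p is false, so ~<>p is true.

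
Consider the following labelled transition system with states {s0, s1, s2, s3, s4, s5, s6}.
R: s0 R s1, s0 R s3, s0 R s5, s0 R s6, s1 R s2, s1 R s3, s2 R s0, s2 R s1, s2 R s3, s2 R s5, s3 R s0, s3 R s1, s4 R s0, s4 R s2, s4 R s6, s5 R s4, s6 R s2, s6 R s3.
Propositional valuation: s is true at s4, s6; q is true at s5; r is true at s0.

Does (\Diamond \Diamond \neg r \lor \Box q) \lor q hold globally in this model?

Yes

Let φ = (\Diamond \Diamond \neg r \lor \Box q) \lor q. Evaluate φ at each world:
  s0 (successors {s1, s3, s5, s6}): φ is true.
  s1 (successors {s2, s3}): φ is true.
  s2 (successors {s0, s1, s3, s5}): φ is true.
  s3 (successors {s0, s1}): φ is true.
  s4 (successors {s0, s2, s6}): φ is true.
  s5 (successors {s4}): φ is true.
  s6 (successors {s2, s3}): φ is true.
For instance, at s0:
  At s0: \Diamond \Diamond \neg r \lor \Box q is true, q is false, so (\Diamond \Diamond \neg r \lor \Box q) \lor q is true.
    At s0: \Diamond \Diamond \neg r is true, \Box q is false, so \Diamond \Diamond \neg r \lor \Box q is true.
      At s0: \Diamond \Diamond \neg r requires \Diamond \neg r at some successor in {s1, s3, s5, s6}.
        \Diamond \neg r holds at s1, so \Diamond \Diamond \neg r is true at s0.
      At s0: \Box q requires q at every successor {s1, s3, s5, s6}.
        q fails at s1, so \Box q is false at s0.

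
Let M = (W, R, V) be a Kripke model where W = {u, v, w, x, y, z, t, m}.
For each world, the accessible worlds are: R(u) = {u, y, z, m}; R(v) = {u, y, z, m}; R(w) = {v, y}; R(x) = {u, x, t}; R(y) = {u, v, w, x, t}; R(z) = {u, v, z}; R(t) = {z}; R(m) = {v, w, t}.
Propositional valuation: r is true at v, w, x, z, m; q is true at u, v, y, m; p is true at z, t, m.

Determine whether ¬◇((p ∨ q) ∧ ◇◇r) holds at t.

Recall that ◇ψ holds at a world iff ψ holds at some accessible world.
At t: ◇((p ∨ q) ∧ ◇◇r) is true, so ¬◇((p ∨ q) ∧ ◇◇r) is false.
  At t: ◇((p ∨ q) ∧ ◇◇r) requires (p ∨ q) ∧ ◇◇r at some successor in {z}.
    (p ∨ q) ∧ ◇◇r holds at z, so ◇((p ∨ q) ∧ ◇◇r) is true at t.
      At z: p ∨ q is true, ◇◇r is true, so (p ∨ q) ∧ ◇◇r is true.

No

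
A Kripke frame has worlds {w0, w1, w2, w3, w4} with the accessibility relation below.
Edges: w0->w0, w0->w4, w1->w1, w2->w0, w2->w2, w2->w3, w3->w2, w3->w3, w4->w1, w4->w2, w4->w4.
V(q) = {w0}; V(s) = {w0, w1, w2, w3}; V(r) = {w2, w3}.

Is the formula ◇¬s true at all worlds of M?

Let φ = ◇¬s. Evaluate φ at each world:
  w0 (successors {w0, w4}): φ is true.
  w1 (successors {w1}): φ is false.
  w2 (successors {w0, w2, w3}): φ is false.
  w3 (successors {w2, w3}): φ is false.
  w4 (successors {w1, w2, w4}): φ is true.
Detail at w1 (counterexample):
  At w1: ◇¬s requires ¬s at some successor in {w1}.
    At w1: ¬s is false.
  So ◇¬s is false at w1.

No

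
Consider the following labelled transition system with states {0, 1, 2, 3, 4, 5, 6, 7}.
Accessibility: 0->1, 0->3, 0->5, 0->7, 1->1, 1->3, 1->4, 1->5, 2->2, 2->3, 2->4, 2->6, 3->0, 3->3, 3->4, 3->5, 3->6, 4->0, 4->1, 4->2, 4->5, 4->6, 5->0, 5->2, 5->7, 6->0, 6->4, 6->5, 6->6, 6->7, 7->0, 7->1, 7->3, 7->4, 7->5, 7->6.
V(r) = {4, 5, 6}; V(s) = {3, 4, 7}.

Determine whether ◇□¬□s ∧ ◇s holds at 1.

Yes

Recall that □ψ holds at a world iff ψ holds at every accessible world, and ◇ψ holds iff ψ holds at some accessible world.
At 1: ◇□¬□s is true, ◇s is true, so ◇□¬□s ∧ ◇s is true.
  At 1: ◇□¬□s requires □¬□s at some successor in {1, 3, 4, 5}.
    □¬□s holds at 1, so ◇□¬□s is true at 1.
      At 1: □¬□s requires ¬□s at every successor {1, 3, 4, 5}.
        At 1: ¬□s is true.
        At 3: ¬□s is true.
        At 4: ¬□s is true.
        At 5: ¬□s is true.
      So □¬□s is true at 1.
  At 1: ◇s requires s at some successor in {1, 3, 4, 5}.
    s holds at 3, so ◇s is true at 1.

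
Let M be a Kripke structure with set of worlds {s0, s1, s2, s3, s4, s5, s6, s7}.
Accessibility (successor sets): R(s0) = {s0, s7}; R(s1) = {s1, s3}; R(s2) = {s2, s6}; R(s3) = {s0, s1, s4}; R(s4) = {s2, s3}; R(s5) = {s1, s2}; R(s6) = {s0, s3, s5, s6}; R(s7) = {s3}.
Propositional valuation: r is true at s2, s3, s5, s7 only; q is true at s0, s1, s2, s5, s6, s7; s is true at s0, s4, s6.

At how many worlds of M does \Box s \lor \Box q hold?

Let φ = \Box s \lor \Box q. Evaluate φ at each world:
  s0 (successors {s0, s7}): φ is true.
  s1 (successors {s1, s3}): φ is false.
  s2 (successors {s2, s6}): φ is true.
  s3 (successors {s0, s1, s4}): φ is false.
  s4 (successors {s2, s3}): φ is false.
  s5 (successors {s1, s2}): φ is true.
  s6 (successors {s0, s3, s5, s6}): φ is false.
  s7 (successors {s3}): φ is false.
For instance, at s5:
  At s5: \Box s is false, \Box q is true, so \Box s \lor \Box q is true.
    At s5: \Box s requires s at every successor {s1, s2}.
      s fails at s1, so \Box s is false at s5.
    At s5: \Box q requires q at every successor {s1, s2}.
      At s1: q is true.
      At s2: q is true.
    So \Box q is true at s5.
Satisfying worlds: {s0, s2, s5}

3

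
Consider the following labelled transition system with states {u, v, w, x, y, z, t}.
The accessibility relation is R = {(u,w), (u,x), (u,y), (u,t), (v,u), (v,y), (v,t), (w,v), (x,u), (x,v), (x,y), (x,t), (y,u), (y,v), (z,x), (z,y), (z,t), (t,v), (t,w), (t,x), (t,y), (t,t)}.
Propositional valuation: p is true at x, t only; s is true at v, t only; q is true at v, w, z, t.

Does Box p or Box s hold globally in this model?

No

Let φ = Box p or Box s. Evaluate φ at each world:
  u (successors {w, x, y, t}): φ is false.
  v (successors {u, y, t}): φ is false.
  w (successors {v}): φ is true.
  x (successors {u, v, y, t}): φ is false.
  y (successors {u, v}): φ is false.
  z (successors {x, y, t}): φ is false.
  t (successors {v, w, x, y, t}): φ is false.
Detail at u (counterexample):
  At u: Box p is false, Box s is false, so Box p or Box s is false.
    At u: Box p requires p at every successor {w, x, y, t}.
      p fails at w, so Box p is false at u.
    At u: Box s requires s at every successor {w, x, y, t}.
      s fails at w, so Box s is false at u.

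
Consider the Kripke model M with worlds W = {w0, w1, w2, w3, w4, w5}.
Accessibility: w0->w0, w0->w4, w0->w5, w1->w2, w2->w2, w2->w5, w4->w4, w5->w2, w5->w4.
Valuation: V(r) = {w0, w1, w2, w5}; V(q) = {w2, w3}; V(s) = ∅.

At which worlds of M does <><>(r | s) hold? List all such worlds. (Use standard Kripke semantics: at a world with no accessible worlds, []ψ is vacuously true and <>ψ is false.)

Let φ = <><>(r | s). Evaluate φ at each world:
  w0 (successors {w0, w4, w5}): φ is true.
  w1 (successors {w2}): φ is true.
  w2 (successors {w2, w5}): φ is true.
  w3 (successors ∅): φ is false.
  w4 (successors {w4}): φ is false.
  w5 (successors {w2, w4}): φ is true.
For instance, at w1:
  At w1: <><>(r | s) requires <>(r | s) at some successor in {w2}.
    <>(r | s) holds at w2, so <><>(r | s) is true at w1.
      At w2: <>(r | s) requires r | s at some successor in {w2, w5}.
        r | s holds at w2, so <>(r | s) is true at w2.
Satisfying worlds: {w0, w1, w2, w5}

w0, w1, w2, w5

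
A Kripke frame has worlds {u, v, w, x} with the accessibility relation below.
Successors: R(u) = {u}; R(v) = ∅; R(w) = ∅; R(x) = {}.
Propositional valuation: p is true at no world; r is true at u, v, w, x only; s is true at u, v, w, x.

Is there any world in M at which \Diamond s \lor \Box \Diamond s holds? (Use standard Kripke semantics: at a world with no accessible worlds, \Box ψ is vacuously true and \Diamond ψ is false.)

Yes

Recall that \Box ψ holds at a world iff ψ holds at every accessible world, and \Diamond ψ holds iff ψ holds at some accessible world.
Let φ = \Diamond s \lor \Box \Diamond s. Evaluate φ at each world:
  u (successors {u}): φ is true.
  v (successors ∅): φ is true.
  w (successors ∅): φ is true.
  x (successors ∅): φ is true.
Detail at u (witness):
  At u: \Diamond s is true, \Box \Diamond s is true, so \Diamond s \lor \Box \Diamond s is true.
    At u: \Diamond s requires s at some successor in {u}.
      s holds at u, so \Diamond s is true at u.
    At u: \Box \Diamond s requires \Diamond s at every successor {u}.
      At u: \Diamond s is true.
    So \Box \Diamond s is true at u.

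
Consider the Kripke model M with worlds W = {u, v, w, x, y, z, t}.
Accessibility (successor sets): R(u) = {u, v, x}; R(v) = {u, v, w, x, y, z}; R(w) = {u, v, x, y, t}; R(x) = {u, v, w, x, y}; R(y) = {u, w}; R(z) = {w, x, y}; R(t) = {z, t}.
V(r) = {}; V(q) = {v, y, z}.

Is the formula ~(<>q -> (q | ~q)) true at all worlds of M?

No

Recall that <>ψ holds at a world iff ψ holds at some accessible world.
Let φ = ~(<>q -> (q | ~q)). Evaluate φ at each world:
  u (successors {u, v, x}): φ is false.
  v (successors {u, v, w, x, y, z}): φ is false.
  w (successors {u, v, x, y, t}): φ is false.
  x (successors {u, v, w, x, y}): φ is false.
  y (successors {u, w}): φ is false.
  z (successors {w, x, y}): φ is false.
  t (successors {z, t}): φ is false.
Detail at u (counterexample):
  At u: <>q -> (q | ~q) is true, so ~(<>q -> (q | ~q)) is false.
    At u: <>q is true, q | ~q is true, so <>q -> (q | ~q) is true.
      At u: <>q requires q at some successor in {u, v, x}.
        q holds at v, so <>q is true at u.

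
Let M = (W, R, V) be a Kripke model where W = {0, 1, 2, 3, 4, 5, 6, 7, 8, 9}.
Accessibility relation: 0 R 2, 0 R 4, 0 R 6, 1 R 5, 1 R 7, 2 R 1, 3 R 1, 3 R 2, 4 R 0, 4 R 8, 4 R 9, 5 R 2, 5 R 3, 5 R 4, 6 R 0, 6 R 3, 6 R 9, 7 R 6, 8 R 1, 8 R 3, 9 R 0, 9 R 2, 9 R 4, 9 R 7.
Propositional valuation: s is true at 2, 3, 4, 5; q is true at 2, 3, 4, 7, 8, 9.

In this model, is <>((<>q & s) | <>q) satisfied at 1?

At 1: <>((<>q & s) | <>q) requires (<>q & s) | <>q at some successor in {5, 7}.
  (<>q & s) | <>q holds at 5, so <>((<>q & s) | <>q) is true at 1.
    At 5: <>q & s is true, <>q is true, so (<>q & s) | <>q is true.
      At 5: <>q is true, s is true, so <>q & s is true.
      At 5: <>q requires q at some successor in {2, 3, 4}.
        q holds at 2, so <>q is true at 5.

Yes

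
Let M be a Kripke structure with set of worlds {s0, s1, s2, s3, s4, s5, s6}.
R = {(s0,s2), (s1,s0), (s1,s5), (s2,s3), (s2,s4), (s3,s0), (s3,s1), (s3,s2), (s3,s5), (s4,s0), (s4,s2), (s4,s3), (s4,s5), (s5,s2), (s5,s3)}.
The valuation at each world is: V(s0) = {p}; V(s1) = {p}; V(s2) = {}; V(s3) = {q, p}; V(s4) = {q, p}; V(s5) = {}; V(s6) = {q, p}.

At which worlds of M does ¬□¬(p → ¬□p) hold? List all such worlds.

s0, s1, s2, s3, s4, s5

Let φ = ¬□¬(p → ¬□p). Evaluate φ at each world:
  s0 (successors {s2}): φ is true.
  s1 (successors {s0, s5}): φ is true.
  s2 (successors {s3, s4}): φ is true.
  s3 (successors {s0, s1, s2, s5}): φ is true.
  s4 (successors {s0, s2, s3, s5}): φ is true.
  s5 (successors {s2, s3}): φ is true.
  s6 (successors ∅): φ is false.
For instance, at s0:
  At s0: □¬(p → ¬□p) is false, so ¬□¬(p → ¬□p) is true.
    At s0: □¬(p → ¬□p) requires ¬(p → ¬□p) at every successor {s2}.
      ¬(p → ¬□p) fails at s2, so □¬(p → ¬□p) is false at s0.
Satisfying worlds: {s0, s1, s2, s3, s4, s5}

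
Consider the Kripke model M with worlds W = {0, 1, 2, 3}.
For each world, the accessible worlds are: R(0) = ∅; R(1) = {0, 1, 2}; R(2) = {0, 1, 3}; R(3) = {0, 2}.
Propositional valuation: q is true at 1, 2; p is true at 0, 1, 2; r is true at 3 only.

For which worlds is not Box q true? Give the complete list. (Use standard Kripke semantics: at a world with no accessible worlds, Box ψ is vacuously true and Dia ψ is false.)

1, 2, 3

Recall that Box ψ holds at a world iff ψ holds at every accessible world, and Dia ψ holds iff ψ holds at some accessible world.
Let φ = not Box q. Evaluate φ at each world:
  0 (successors ∅): φ is false.
  1 (successors {0, 1, 2}): φ is true.
  2 (successors {0, 1, 3}): φ is true.
  3 (successors {0, 2}): φ is true.
For instance, at 1:
  At 1: Box q is false, so not Box q is true.
    At 1: Box q requires q at every successor {0, 1, 2}.
      q fails at 0, so Box q is false at 1.
Satisfying worlds: {1, 2, 3}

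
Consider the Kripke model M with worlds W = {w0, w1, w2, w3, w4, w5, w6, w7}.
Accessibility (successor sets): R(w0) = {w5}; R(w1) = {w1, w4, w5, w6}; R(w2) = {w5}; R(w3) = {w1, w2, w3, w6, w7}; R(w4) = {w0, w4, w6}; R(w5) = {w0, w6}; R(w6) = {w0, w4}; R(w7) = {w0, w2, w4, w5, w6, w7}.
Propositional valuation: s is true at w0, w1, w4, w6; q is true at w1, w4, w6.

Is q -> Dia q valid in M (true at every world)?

Yes

Recall that Dia ψ holds at a world iff ψ holds at some accessible world.
Let φ = q -> Dia q. Evaluate φ at each world:
  w0 (successors {w5}): φ is true.
  w1 (successors {w1, w4, w5, w6}): φ is true.
  w2 (successors {w5}): φ is true.
  w3 (successors {w1, w2, w3, w6, w7}): φ is true.
  w4 (successors {w0, w4, w6}): φ is true.
  w5 (successors {w0, w6}): φ is true.
  w6 (successors {w0, w4}): φ is true.
  w7 (successors {w0, w2, w4, w5, w6, w7}): φ is true.
For instance, at w1:
  At w1: q is true, Dia q is true, so q -> Dia q is true.
    At w1: Dia q requires q at some successor in {w1, w4, w5, w6}.
      q holds at w1, so Dia q is true at w1.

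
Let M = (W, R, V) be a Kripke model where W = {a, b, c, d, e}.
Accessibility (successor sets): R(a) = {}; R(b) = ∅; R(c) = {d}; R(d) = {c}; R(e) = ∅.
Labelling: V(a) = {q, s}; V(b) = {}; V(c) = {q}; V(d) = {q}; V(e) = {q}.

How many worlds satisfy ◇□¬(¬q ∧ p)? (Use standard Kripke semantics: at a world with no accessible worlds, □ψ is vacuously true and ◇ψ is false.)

2

Let φ = ◇□¬(¬q ∧ p). Evaluate φ at each world:
  a (successors ∅): φ is false.
  b (successors ∅): φ is false.
  c (successors {d}): φ is true.
  d (successors {c}): φ is true.
  e (successors ∅): φ is false.
For instance, at c:
  At c: ◇□¬(¬q ∧ p) requires □¬(¬q ∧ p) at some successor in {d}.
    □¬(¬q ∧ p) holds at d, so ◇□¬(¬q ∧ p) is true at c.
      At d: □¬(¬q ∧ p) requires ¬(¬q ∧ p) at every successor {c}.
        At c: ¬(¬q ∧ p) is true.
      So □¬(¬q ∧ p) is true at d.
Satisfying worlds: {c, d}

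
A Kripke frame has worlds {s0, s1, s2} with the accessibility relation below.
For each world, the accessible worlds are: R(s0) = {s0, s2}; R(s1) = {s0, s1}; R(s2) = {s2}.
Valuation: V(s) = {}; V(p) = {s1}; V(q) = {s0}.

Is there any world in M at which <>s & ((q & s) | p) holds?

Recall that <>ψ holds at a world iff ψ holds at some accessible world.
Let φ = <>s & ((q & s) | p). Evaluate φ at each world:
  s0 (successors {s0, s2}): φ is false.
  s1 (successors {s0, s1}): φ is false.
  s2 (successors {s2}): φ is false.
For instance, at s2:
  At s2: <>s is false, (q & s) | p is false, so <>s & ((q & s) | p) is false.
    At s2: <>s requires s at some successor in {s2}.
      At s2: s is false.
    So <>s is false at s2.

No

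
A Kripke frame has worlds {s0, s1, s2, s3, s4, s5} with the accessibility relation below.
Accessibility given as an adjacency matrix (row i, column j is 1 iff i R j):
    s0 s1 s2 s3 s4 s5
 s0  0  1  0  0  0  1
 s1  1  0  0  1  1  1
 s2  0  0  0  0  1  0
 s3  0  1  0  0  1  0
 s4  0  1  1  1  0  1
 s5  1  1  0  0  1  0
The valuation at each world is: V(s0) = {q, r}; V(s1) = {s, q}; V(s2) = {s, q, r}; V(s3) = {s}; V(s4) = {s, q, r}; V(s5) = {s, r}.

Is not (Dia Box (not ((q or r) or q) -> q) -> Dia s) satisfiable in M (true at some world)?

Recall that Box ψ holds at a world iff ψ holds at every accessible world, and Dia ψ holds iff ψ holds at some accessible world.
Let φ = not (Dia Box (not ((q or r) or q) -> q) -> Dia s). Evaluate φ at each world:
  s0 (successors {s1, s5}): φ is false.
  s1 (successors {s0, s3, s4, s5}): φ is false.
  s2 (successors {s4}): φ is false.
  s3 (successors {s1, s4}): φ is false.
  s4 (successors {s1, s2, s3, s5}): φ is false.
  s5 (successors {s0, s1, s4}): φ is false.
For instance, at s3:
  At s3: Dia Box (not ((q or r) or q) -> q) -> Dia s is true, so not (Dia Box (not ((q or r) or q) -> q) -> Dia s) is false.
    At s3: Dia Box (not ((q or r) or q) -> q) is false, Dia s is true, so Dia Box (not ((q or r) or q) -> q) -> Dia s is true.
      At s3: Dia Box (not ((q or r) or q) -> q) requires Box (not ((q or r) or q) -> q) at some successor in {s1, s4}.
        At s1: Box (not ((q or r) or q) -> q) is false.
        At s4: Box (not ((q or r) or q) -> q) is false.
      So Dia Box (not ((q or r) or q) -> q) is false at s3.
      At s3: Dia s requires s at some successor in {s1, s4}.
        s holds at s1, so Dia s is true at s3.

No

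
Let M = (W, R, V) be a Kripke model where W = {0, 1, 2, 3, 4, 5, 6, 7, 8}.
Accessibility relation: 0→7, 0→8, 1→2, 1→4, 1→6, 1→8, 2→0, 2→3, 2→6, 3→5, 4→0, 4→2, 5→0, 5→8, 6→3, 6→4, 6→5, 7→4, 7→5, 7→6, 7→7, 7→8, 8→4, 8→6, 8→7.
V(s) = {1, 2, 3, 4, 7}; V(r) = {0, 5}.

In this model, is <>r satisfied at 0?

Recall that <>ψ holds at a world iff ψ holds at some accessible world.
At 0: <>r requires r at some successor in {7, 8}.
  At 7: r is false.
  At 8: r is false.
So <>r is false at 0.

No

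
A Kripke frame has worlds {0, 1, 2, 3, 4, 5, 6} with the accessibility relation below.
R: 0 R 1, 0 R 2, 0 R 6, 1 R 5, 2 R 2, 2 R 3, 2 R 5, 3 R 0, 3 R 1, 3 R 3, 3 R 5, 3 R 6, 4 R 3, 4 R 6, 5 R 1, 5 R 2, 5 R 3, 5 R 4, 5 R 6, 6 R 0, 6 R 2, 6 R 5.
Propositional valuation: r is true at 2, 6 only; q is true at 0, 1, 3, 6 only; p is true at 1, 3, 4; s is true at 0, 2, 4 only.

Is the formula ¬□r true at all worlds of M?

Let φ = ¬□r. Evaluate φ at each world:
  0 (successors {1, 2, 6}): φ is true.
  1 (successors {5}): φ is true.
  2 (successors {2, 3, 5}): φ is true.
  3 (successors {0, 1, 3, 5, 6}): φ is true.
  4 (successors {3, 6}): φ is true.
  5 (successors {1, 2, 3, 4, 6}): φ is true.
  6 (successors {0, 2, 5}): φ is true.
For instance, at 0:
  At 0: □r is false, so ¬□r is true.
    At 0: □r requires r at every successor {1, 2, 6}.
      r fails at 1, so □r is false at 0.

Yes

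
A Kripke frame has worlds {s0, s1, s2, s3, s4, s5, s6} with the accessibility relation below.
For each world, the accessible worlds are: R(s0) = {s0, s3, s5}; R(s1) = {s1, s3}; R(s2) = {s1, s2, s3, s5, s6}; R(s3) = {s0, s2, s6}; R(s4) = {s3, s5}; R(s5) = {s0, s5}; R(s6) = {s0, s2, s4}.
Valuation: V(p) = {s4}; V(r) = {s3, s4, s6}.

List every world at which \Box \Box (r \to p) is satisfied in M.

Recall that \Box ψ holds at a world iff ψ holds at every accessible world, and \Diamond ψ holds iff ψ holds at some accessible world.
Let φ = \Box \Box (r \to p). Evaluate φ at each world:
  s0 (successors {s0, s3, s5}): φ is false.
  s1 (successors {s1, s3}): φ is false.
  s2 (successors {s1, s2, s3, s5, s6}): φ is false.
  s3 (successors {s0, s2, s6}): φ is false.
  s4 (successors {s3, s5}): φ is false.
  s5 (successors {s0, s5}): φ is false.
  s6 (successors {s0, s2, s4}): φ is false.
For instance, at s0:
  At s0: \Box \Box (r \to p) requires \Box (r \to p) at every successor {s0, s3, s5}.
    \Box (r \to p) fails at s0, so \Box \Box (r \to p) is false at s0.
      At s0: \Box (r \to p) requires r \to p at every successor {s0, s3, s5}.
        r \to p fails at s3, so \Box (r \to p) is false at s0.
Satisfying worlds: none.

none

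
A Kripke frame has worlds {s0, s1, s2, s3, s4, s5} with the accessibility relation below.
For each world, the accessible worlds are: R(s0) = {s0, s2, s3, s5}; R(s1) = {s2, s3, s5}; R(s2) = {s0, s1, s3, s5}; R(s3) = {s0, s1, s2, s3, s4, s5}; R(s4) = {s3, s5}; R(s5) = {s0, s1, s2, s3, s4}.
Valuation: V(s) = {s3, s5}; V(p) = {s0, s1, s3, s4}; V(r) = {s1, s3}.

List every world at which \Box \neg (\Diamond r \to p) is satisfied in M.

Recall that \Box ψ holds at a world iff ψ holds at every accessible world, and \Diamond ψ holds iff ψ holds at some accessible world.
Let φ = \Box \neg (\Diamond r \to p). Evaluate φ at each world:
  s0 (successors {s0, s2, s3, s5}): φ is false.
  s1 (successors {s2, s3, s5}): φ is false.
  s2 (successors {s0, s1, s3, s5}): φ is false.
  s3 (successors {s0, s1, s2, s3, s4, s5}): φ is false.
  s4 (successors {s3, s5}): φ is false.
  s5 (successors {s0, s1, s2, s3, s4}): φ is false.
For instance, at s0:
  At s0: \Box \neg (\Diamond r \to p) requires \neg (\Diamond r \to p) at every successor {s0, s2, s3, s5}.
    \neg (\Diamond r \to p) fails at s0, so \Box \neg (\Diamond r \to p) is false at s0.
      At s0: \Diamond r \to p is true, so \neg (\Diamond r \to p) is false.
Satisfying worlds: none.

none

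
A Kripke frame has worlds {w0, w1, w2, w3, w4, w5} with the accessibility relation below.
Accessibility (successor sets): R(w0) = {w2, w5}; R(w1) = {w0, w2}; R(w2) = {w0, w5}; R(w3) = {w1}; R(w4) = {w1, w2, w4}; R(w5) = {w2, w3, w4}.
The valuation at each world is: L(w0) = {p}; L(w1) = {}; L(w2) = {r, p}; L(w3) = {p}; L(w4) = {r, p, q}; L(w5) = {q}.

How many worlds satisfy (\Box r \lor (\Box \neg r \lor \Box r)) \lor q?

Let φ = (\Box r \lor (\Box \neg r \lor \Box r)) \lor q. Evaluate φ at each world:
  w0 (successors {w2, w5}): φ is false.
  w1 (successors {w0, w2}): φ is false.
  w2 (successors {w0, w5}): φ is true.
  w3 (successors {w1}): φ is true.
  w4 (successors {w1, w2, w4}): φ is true.
  w5 (successors {w2, w3, w4}): φ is true.
For instance, at w1:
  At w1: \Box r \lor (\Box \neg r \lor \Box r) is false, q is false, so (\Box r \lor (\Box \neg r \lor \Box r)) \lor q is false.
    At w1: \Box r is false, \Box \neg r \lor \Box r is false, so \Box r \lor (\Box \neg r \lor \Box r) is false.
      At w1: \Box r requires r at every successor {w0, w2}.
        r fails at w0, so \Box r is false at w1.
      At w1: \Box \neg r is false, \Box r is false, so \Box \neg r \lor \Box r is false.
Satisfying worlds: {w2, w3, w4, w5}

4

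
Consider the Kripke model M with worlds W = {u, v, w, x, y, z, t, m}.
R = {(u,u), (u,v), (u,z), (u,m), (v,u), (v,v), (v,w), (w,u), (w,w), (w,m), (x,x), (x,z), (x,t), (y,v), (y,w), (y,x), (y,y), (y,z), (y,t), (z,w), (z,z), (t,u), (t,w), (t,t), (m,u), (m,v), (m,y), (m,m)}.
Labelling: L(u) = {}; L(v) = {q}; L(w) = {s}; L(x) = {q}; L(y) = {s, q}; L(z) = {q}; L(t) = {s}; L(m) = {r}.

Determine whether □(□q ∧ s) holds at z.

Recall that □ψ holds at a world iff ψ holds at every accessible world, and ◇ψ holds iff ψ holds at some accessible world.
At z: □(□q ∧ s) requires □q ∧ s at every successor {w, z}.
  □q ∧ s fails at w, so □(□q ∧ s) is false at z.
    At w: □q is false, s is true, so □q ∧ s is false.
      At w: □q requires q at every successor {u, w, m}.
        q fails at u, so □q is false at w.

No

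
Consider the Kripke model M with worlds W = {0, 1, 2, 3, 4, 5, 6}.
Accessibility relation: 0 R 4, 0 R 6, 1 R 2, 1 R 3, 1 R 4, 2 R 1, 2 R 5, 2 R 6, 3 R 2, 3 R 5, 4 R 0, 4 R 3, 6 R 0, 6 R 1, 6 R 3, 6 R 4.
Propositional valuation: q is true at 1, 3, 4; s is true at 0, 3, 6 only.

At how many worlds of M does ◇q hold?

5

Let φ = ◇q. Evaluate φ at each world:
  0 (successors {4, 6}): φ is true.
  1 (successors {2, 3, 4}): φ is true.
  2 (successors {1, 5, 6}): φ is true.
  3 (successors {2, 5}): φ is false.
  4 (successors {0, 3}): φ is true.
  5 (successors ∅): φ is false.
  6 (successors {0, 1, 3, 4}): φ is true.
For instance, at 3:
  At 3: ◇q requires q at some successor in {2, 5}.
    At 2: q is false.
    At 5: q is false.
  So ◇q is false at 3.
Satisfying worlds: {0, 1, 2, 4, 6}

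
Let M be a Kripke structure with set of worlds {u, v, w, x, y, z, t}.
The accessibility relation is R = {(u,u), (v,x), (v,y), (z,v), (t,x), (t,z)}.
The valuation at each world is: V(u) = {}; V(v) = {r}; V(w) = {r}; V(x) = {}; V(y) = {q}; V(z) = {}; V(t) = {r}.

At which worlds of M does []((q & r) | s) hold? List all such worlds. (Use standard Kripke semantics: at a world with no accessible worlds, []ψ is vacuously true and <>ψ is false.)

w, x, y

Recall that []ψ holds at a world iff ψ holds at every accessible world, and <>ψ holds iff ψ holds at some accessible world.
Let φ = []((q & r) | s). Evaluate φ at each world:
  u (successors {u}): φ is false.
  v (successors {x, y}): φ is false.
  w (successors ∅): φ is true.
  x (successors ∅): φ is true.
  y (successors ∅): φ is true.
  z (successors {v}): φ is false.
  t (successors {x, z}): φ is false.
For instance, at t:
  At t: []((q & r) | s) requires (q & r) | s at every successor {x, z}.
    (q & r) | s fails at x, so []((q & r) | s) is false at t.
Satisfying worlds: {w, x, y}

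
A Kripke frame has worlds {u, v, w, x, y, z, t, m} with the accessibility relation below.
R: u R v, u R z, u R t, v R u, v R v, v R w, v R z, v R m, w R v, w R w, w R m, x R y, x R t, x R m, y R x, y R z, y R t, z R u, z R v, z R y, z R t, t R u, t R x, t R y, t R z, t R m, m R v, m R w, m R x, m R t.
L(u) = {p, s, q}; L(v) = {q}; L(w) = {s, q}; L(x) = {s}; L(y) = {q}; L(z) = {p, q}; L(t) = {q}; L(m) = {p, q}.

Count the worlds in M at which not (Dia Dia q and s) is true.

Let φ = not (Dia Dia q and s). Evaluate φ at each world:
  u (successors {v, z, t}): φ is false.
  v (successors {u, v, w, z, m}): φ is true.
  w (successors {v, w, m}): φ is false.
  x (successors {y, t, m}): φ is false.
  y (successors {x, z, t}): φ is true.
  z (successors {u, v, y, t}): φ is true.
  t (successors {u, x, y, z, m}): φ is true.
  m (successors {v, w, x, t}): φ is true.
For instance, at v:
  At v: Dia Dia q and s is false, so not (Dia Dia q and s) is true.
    At v: Dia Dia q is true, s is false, so Dia Dia q and s is false.
      At v: Dia Dia q requires Dia q at some successor in {u, v, w, z, m}.
        Dia q holds at u, so Dia Dia q is true at v.
Satisfying worlds: {v, y, z, t, m}

5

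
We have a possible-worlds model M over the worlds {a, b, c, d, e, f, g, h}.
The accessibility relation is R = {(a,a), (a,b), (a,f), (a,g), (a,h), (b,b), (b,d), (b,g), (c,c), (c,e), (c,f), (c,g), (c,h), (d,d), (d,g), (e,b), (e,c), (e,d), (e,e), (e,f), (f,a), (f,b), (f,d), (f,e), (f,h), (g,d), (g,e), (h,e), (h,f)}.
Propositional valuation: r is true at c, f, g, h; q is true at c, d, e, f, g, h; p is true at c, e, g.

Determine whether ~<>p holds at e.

At e: <>p is true, so ~<>p is false.
  At e: <>p requires p at some successor in {b, c, d, e, f}.
    p holds at c, so <>p is true at e.

No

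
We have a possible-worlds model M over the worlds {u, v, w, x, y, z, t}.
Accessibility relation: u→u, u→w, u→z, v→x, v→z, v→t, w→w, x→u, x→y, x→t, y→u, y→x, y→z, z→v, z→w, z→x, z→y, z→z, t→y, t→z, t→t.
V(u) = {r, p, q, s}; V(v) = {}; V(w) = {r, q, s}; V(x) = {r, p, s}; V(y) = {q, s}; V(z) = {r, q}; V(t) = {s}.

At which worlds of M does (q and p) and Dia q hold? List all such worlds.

Recall that Dia ψ holds at a world iff ψ holds at some accessible world.
Let φ = (q and p) and Dia q. Evaluate φ at each world:
  u (successors {u, w, z}): φ is true.
  v (successors {x, z, t}): φ is false.
  w (successors {w}): φ is false.
  x (successors {u, y, t}): φ is false.
  y (successors {u, x, z}): φ is false.
  z (successors {v, w, x, y, z}): φ is false.
  t (successors {y, z, t}): φ is false.
For instance, at z:
  At z: q and p is false, Dia q is true, so (q and p) and Dia q is false.
    At z: Dia q requires q at some successor in {v, w, x, y, z}.
      q holds at w, so Dia q is true at z.
Satisfying worlds: {u}

u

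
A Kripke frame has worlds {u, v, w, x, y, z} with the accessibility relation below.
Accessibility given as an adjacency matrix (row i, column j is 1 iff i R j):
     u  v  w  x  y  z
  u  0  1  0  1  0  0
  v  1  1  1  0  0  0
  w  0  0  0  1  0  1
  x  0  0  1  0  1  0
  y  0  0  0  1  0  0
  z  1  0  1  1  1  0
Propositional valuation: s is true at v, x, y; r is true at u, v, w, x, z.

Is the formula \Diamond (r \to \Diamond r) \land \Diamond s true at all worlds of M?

Recall that \Diamond ψ holds at a world iff ψ holds at some accessible world.
Let φ = \Diamond (r \to \Diamond r) \land \Diamond s. Evaluate φ at each world:
  u (successors {v, x}): φ is true.
  v (successors {u, v, w}): φ is true.
  w (successors {x, z}): φ is true.
  x (successors {w, y}): φ is true.
  y (successors {x}): φ is true.
  z (successors {u, w, x, y}): φ is true.
For instance, at z:
  At z: \Diamond (r \to \Diamond r) is true, \Diamond s is true, so \Diamond (r \to \Diamond r) \land \Diamond s is true.
    At z: \Diamond (r \to \Diamond r) requires r \to \Diamond r at some successor in {u, w, x, y}.
      r \to \Diamond r holds at u, so \Diamond (r \to \Diamond r) is true at z.
    At z: \Diamond s requires s at some successor in {u, w, x, y}.
      s holds at x, so \Diamond s is true at z.

Yes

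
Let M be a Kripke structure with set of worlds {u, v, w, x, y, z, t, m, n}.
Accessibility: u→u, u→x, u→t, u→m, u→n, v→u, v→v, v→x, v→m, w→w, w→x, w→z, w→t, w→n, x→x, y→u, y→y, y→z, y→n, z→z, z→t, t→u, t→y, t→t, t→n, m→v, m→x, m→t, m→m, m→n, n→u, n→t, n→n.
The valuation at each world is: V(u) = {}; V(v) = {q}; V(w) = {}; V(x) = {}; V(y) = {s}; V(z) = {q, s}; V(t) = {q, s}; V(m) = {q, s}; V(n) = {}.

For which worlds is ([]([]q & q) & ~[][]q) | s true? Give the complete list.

Let φ = ([]([]q & q) & ~[][]q) | s. Evaluate φ at each world:
  u (successors {u, x, t, m, n}): φ is false.
  v (successors {u, v, x, m}): φ is false.
  w (successors {w, x, z, t, n}): φ is false.
  x (successors {x}): φ is false.
  y (successors {u, y, z, n}): φ is true.
  z (successors {z, t}): φ is true.
  t (successors {u, y, t, n}): φ is true.
  m (successors {v, x, t, m, n}): φ is true.
  n (successors {u, t, n}): φ is false.
For instance, at v:
  At v: []([]q & q) & ~[][]q is false, s is false, so ([]([]q & q) & ~[][]q) | s is false.
    At v: []([]q & q) is false, ~[][]q is true, so []([]q & q) & ~[][]q is false.
      At v: []([]q & q) requires []q & q at every successor {u, v, x, m}.
        []q & q fails at u, so []([]q & q) is false at v.
      At v: [][]q is false, so ~[][]q is true.
Satisfying worlds: {y, z, t, m}

y, z, t, m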